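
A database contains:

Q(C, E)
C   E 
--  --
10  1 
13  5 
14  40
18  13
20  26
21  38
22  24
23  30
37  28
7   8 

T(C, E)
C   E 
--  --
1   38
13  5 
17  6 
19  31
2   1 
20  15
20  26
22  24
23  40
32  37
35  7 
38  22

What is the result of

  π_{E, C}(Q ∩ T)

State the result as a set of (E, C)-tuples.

Taking the intersection: {(13, 5), (20, 26), (22, 24)}
π_{E, C} gives {(24, 22), (26, 20), (5, 13)}.

{(24, 22), (26, 20), (5, 13)}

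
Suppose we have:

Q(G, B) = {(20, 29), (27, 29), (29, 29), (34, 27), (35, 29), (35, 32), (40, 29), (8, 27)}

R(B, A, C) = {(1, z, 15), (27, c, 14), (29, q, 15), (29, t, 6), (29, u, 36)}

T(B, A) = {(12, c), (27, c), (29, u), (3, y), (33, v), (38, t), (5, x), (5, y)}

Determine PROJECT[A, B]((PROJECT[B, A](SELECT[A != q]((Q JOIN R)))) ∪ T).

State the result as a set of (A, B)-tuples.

Joining Q and R on B yields {(20, 29, q, 15), (20, 29, t, 6), (20, 29, u, 36), (27, 29, q, 15), (27, 29, t, 6), (27, 29, u, 36), (29, 29, q, 15), (29, 29, t, 6), (29, 29, u, 36), (34, 27, c, 14), (35, 29, q, 15), (35, 29, t, 6), (35, 29, u, 36), (40, 29, q, 15), (40, 29, t, 6), (40, 29, u, 36), (8, 27, c, 14)}.
Selection A != q: {(20, 29, t, 6), (20, 29, u, 36), (27, 29, t, 6), (27, 29, u, 36), (29, 29, t, 6), (29, 29, u, 36), (34, 27, c, 14), (35, 29, t, 6), (35, 29, u, 36), (40, 29, t, 6), (40, 29, u, 36), (8, 27, c, 14)}
Projecting to B, A (9 duplicate(s) eliminated): {(27, c), (29, t), (29, u)}
Set union of the two operands is {(12, c), (27, c), (29, t), (29, u), (3, y), (33, v), (38, t), (5, x), (5, y)}.
Projecting to A, B: {(c, 12), (c, 27), (t, 29), (t, 38), (u, 29), (v, 33), (x, 5), (y, 3), (y, 5)}

{(c, 12), (c, 27), (t, 29), (t, 38), (u, 29), (v, 33), (x, 5), (y, 3), (y, 5)}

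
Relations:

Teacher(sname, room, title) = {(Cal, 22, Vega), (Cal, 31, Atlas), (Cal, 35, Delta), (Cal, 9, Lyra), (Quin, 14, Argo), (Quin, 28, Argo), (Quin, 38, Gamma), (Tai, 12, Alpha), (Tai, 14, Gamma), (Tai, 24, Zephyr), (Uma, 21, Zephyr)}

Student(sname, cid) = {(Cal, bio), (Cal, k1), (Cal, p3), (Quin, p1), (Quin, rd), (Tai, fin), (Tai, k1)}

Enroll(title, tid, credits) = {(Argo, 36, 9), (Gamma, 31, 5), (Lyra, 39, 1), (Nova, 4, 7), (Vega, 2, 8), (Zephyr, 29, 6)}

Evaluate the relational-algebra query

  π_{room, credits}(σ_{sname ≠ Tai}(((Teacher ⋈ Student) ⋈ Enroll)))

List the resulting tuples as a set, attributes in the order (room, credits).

Teacher ⋈ Student (natural join on sname): {(Cal, 22, Vega, bio), (Cal, 22, Vega, k1), (Cal, 22, Vega, p3), (Cal, 31, Atlas, bio), (Cal, 31, Atlas, k1), (Cal, 31, Atlas, p3), (Cal, 35, Delta, bio), (Cal, 35, Delta, k1), (Cal, 35, Delta, p3), (Cal, 9, Lyra, bio), (Cal, 9, Lyra, k1), (Cal, 9, Lyra, p3), (Quin, 14, Argo, p1), (Quin, 14, Argo, rd), (Quin, 28, Argo, p1), (Quin, 28, Argo, rd), (Quin, 38, Gamma, p1), (Quin, 38, Gamma, rd), (Tai, 12, Alpha, fin), (Tai, 12, Alpha, k1), (Tai, 14, Gamma, fin), (Tai, 14, Gamma, k1), (Tai, 24, Zephyr, fin), (Tai, 24, Zephyr, k1)}
(Teacher ⋈ Student) ⋈ Enroll (natural join on title): {(Cal, 22, Vega, bio, 2, 8), (Cal, 22, Vega, k1, 2, 8), (Cal, 22, Vega, p3, 2, 8), (Cal, 9, Lyra, bio, 39, 1), (Cal, 9, Lyra, k1, 39, 1), (Cal, 9, Lyra, p3, 39, 1), (Quin, 14, Argo, p1, 36, 9), (Quin, 14, Argo, rd, 36, 9), (Quin, 28, Argo, p1, 36, 9), (Quin, 28, Argo, rd, 36, 9), (Quin, 38, Gamma, p1, 31, 5), (Quin, 38, Gamma, rd, 31, 5), (Tai, 14, Gamma, fin, 31, 5), (Tai, 14, Gamma, k1, 31, 5), (Tai, 24, Zephyr, fin, 29, 6), (Tai, 24, Zephyr, k1, 29, 6)}
Apply σ_{sname ≠ Tai}; surviving tuples: {(Cal, 22, Vega, bio, 2, 8), (Cal, 22, Vega, k1, 2, 8), (Cal, 22, Vega, p3, 2, 8), (Cal, 9, Lyra, bio, 39, 1), (Cal, 9, Lyra, k1, 39, 1), (Cal, 9, Lyra, p3, 39, 1), (Quin, 14, Argo, p1, 36, 9), (Quin, 14, Argo, rd, 36, 9), (Quin, 28, Argo, p1, 36, 9), (Quin, 28, Argo, rd, 36, 9), (Quin, 38, Gamma, p1, 31, 5), (Quin, 38, Gamma, rd, 31, 5)}
Projecting to room, credits (7 duplicate(s) eliminated): {(14, 9), (22, 8), (28, 9), (38, 5), (9, 1)}

{(14, 9), (22, 8), (28, 9), (38, 5), (9, 1)}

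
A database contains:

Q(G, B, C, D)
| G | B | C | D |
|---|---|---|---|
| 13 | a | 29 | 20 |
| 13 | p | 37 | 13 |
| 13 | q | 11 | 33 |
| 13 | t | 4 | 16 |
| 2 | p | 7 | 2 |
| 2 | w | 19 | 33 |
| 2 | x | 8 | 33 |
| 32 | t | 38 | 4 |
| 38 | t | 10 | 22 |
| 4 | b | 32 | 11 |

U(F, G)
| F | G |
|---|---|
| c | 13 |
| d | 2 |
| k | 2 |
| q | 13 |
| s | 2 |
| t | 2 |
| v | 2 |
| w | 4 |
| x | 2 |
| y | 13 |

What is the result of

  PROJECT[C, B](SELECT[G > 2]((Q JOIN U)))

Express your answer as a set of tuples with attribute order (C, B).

{(11, q), (29, a), (32, b), (37, p), (4, t)}

Q ⋈ U (natural join on G): {(13, a, 29, 20, c), (13, a, 29, 20, q), (13, a, 29, 20, y), (13, p, 37, 13, c), (13, p, 37, 13, q), (13, p, 37, 13, y), (13, q, 11, 33, c), (13, q, 11, 33, q), (13, q, 11, 33, y), (13, t, 4, 16, c), (13, t, 4, 16, q), (13, t, 4, 16, y), (2, p, 7, 2, d), (2, p, 7, 2, k), (2, p, 7, 2, s), (2, p, 7, 2, t), (2, p, 7, 2, v), (2, p, 7, 2, x), (2, w, 19, 33, d), (2, w, 19, 33, k), (2, w, 19, 33, s), (2, w, 19, 33, t), (2, w, 19, 33, v), (2, w, 19, 33, x), (2, x, 8, 33, d), (2, x, 8, 33, k), (2, x, 8, 33, s), (2, x, 8, 33, t), (2, x, 8, 33, v), (2, x, 8, 33, x), (4, b, 32, 11, w)}
Selection G > 2: {(13, a, 29, 20, c), (13, a, 29, 20, q), (13, a, 29, 20, y), (13, p, 37, 13, c), (13, p, 37, 13, q), (13, p, 37, 13, y), (13, q, 11, 33, c), (13, q, 11, 33, q), (13, q, 11, 33, y), (13, t, 4, 16, c), (13, t, 4, 16, q), (13, t, 4, 16, y), (4, b, 32, 11, w)}
π_{C, B} gives {(11, q), (29, a), (32, b), (37, p), (4, t)} (8 duplicate(s) eliminated).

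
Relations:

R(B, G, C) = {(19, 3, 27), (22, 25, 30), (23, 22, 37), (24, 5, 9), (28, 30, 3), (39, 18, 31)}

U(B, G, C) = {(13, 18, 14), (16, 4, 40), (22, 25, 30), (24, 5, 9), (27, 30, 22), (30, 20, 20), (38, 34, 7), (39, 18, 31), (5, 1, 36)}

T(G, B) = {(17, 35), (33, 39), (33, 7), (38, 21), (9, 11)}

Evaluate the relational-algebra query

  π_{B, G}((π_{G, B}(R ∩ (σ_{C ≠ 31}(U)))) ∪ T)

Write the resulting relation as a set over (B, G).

{(11, 9), (21, 38), (22, 25), (24, 5), (35, 17), (39, 33), (7, 33)}

Filtering on C ≠ 31 leaves {(13, 18, 14), (16, 4, 40), (22, 25, 30), (24, 5, 9), (27, 30, 22), (30, 20, 20), (38, 34, 7), (5, 1, 36)}.
Intersection: {(19, 3, 27), (22, 25, 30), (23, 22, 37), (24, 5, 9), (28, 30, 3), (39, 18, 31)} with {(13, 18, 14), (16, 4, 40), (22, 25, 30), (24, 5, 9), (27, 30, 22), (30, 20, 20), (38, 34, 7), (5, 1, 36)} → {(22, 25, 30), (24, 5, 9)}
π_{G, B} gives {(25, 22), (5, 24)}.
Union: {(25, 22), (5, 24)} with {(17, 35), (33, 39), (33, 7), (38, 21), (9, 11)} → {(17, 35), (25, 22), (33, 39), (33, 7), (38, 21), (5, 24), (9, 11)}
π_{B, G} gives {(11, 9), (21, 38), (22, 25), (24, 5), (35, 17), (39, 33), (7, 33)}.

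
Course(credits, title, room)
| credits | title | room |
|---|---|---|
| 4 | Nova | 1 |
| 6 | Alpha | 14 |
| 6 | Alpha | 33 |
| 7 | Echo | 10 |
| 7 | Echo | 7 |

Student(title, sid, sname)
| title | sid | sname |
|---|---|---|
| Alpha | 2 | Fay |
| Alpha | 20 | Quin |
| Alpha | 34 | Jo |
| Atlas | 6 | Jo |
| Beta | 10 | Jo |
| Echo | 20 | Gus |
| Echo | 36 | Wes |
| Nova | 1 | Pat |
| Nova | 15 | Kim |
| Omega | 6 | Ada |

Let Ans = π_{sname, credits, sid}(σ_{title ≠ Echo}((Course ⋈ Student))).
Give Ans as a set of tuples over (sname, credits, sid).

{(Fay, 6, 2), (Jo, 6, 34), (Kim, 4, 15), (Pat, 4, 1), (Quin, 6, 20)}

Natural join on title: {(4, Nova, 1, 1, Pat), (4, Nova, 1, 15, Kim), (6, Alpha, 14, 2, Fay), (6, Alpha, 14, 20, Quin), (6, Alpha, 14, 34, Jo), (6, Alpha, 33, 2, Fay), (6, Alpha, 33, 20, Quin), (6, Alpha, 33, 34, Jo), (7, Echo, 10, 20, Gus), (7, Echo, 10, 36, Wes), (7, Echo, 7, 20, Gus), (7, Echo, 7, 36, Wes)}
σ[title ≠ Echo]: keep tuples satisfying title ≠ Echo → {(4, Nova, 1, 1, Pat), (4, Nova, 1, 15, Kim), (6, Alpha, 14, 2, Fay), (6, Alpha, 14, 20, Quin), (6, Alpha, 14, 34, Jo), (6, Alpha, 33, 2, Fay), (6, Alpha, 33, 20, Quin), (6, Alpha, 33, 34, Jo)}
π_{sname, credits, sid} gives {(Fay, 6, 2), (Jo, 6, 34), (Kim, 4, 15), (Pat, 4, 1), (Quin, 6, 20)} (3 duplicate(s) eliminated).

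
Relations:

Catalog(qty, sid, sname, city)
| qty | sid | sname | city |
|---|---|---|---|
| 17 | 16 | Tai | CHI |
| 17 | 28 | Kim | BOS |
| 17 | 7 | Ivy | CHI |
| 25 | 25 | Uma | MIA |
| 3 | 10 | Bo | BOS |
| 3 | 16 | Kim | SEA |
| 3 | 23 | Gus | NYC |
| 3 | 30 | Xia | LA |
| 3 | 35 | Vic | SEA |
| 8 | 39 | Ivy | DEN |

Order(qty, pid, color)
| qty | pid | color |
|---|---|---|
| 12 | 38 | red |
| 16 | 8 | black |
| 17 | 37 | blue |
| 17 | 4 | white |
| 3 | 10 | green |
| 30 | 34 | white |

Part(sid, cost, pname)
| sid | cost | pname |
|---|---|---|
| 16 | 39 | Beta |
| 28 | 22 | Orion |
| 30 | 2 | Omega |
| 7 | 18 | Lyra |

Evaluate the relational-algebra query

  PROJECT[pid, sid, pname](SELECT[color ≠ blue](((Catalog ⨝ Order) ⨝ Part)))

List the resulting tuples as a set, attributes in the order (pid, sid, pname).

Joining Catalog and Order on qty yields {(17, 16, Tai, CHI, 37, blue), (17, 16, Tai, CHI, 4, white), (17, 28, Kim, BOS, 37, blue), (17, 28, Kim, BOS, 4, white), (17, 7, Ivy, CHI, 37, blue), (17, 7, Ivy, CHI, 4, white), (3, 10, Bo, BOS, 10, green), (3, 16, Kim, SEA, 10, green), (3, 23, Gus, NYC, 10, green), (3, 30, Xia, LA, 10, green), (3, 35, Vic, SEA, 10, green)}.
Joining (Catalog ⨝ Order) and Part on sid yields {(17, 16, Tai, CHI, 37, blue, 39, Beta), (17, 16, Tai, CHI, 4, white, 39, Beta), (17, 28, Kim, BOS, 37, blue, 22, Orion), (17, 28, Kim, BOS, 4, white, 22, Orion), (17, 7, Ivy, CHI, 37, blue, 18, Lyra), (17, 7, Ivy, CHI, 4, white, 18, Lyra), (3, 16, Kim, SEA, 10, green, 39, Beta), (3, 30, Xia, LA, 10, green, 2, Omega)}.
Selection color ≠ blue: {(17, 16, Tai, CHI, 4, white, 39, Beta), (17, 28, Kim, BOS, 4, white, 22, Orion), (17, 7, Ivy, CHI, 4, white, 18, Lyra), (3, 16, Kim, SEA, 10, green, 39, Beta), (3, 30, Xia, LA, 10, green, 2, Omega)}
Keep only column(s) pid, sid, pname: {(10, 16, Beta), (10, 30, Omega), (4, 16, Beta), (4, 28, Orion), (4, 7, Lyra)}

{(10, 16, Beta), (10, 30, Omega), (4, 16, Beta), (4, 28, Orion), (4, 7, Lyra)}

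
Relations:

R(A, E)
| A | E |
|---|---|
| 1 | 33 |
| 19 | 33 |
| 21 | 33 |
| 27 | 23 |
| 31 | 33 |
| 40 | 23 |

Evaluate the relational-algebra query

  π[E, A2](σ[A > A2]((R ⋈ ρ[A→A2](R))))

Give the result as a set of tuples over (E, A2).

ρ[A→A2]: schema becomes (A2, E); tuples unchanged.
Natural join on E: {(1, 33, 1), (1, 33, 19), (1, 33, 21), (1, 33, 31), (19, 33, 1), (19, 33, 19), (19, 33, 21), (19, 33, 31), (21, 33, 1), (21, 33, 19), (21, 33, 21), (21, 33, 31), (27, 23, 27), (27, 23, 40), (31, 33, 1), (31, 33, 19), (31, 33, 21), (31, 33, 31), (40, 23, 27), (40, 23, 40)}
Filtering on A > A2 leaves {(19, 33, 1), (21, 33, 1), (21, 33, 19), (31, 33, 1), (31, 33, 19), (31, 33, 21), (40, 23, 27)}.
π[E, A2]: project onto (E, A2) (3 duplicate(s) eliminated) → {(23, 27), (33, 1), (33, 19), (33, 21)}

{(23, 27), (33, 1), (33, 19), (33, 21)}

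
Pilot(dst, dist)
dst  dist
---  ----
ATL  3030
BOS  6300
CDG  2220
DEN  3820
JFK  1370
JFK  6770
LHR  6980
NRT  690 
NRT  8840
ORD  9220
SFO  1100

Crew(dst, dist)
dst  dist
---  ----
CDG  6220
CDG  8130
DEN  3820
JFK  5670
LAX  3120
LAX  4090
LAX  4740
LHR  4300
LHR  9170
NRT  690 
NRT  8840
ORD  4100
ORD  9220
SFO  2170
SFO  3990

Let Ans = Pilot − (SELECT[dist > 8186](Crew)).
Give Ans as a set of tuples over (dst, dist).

{(ATL, 3030), (BOS, 6300), (CDG, 2220), (DEN, 3820), (JFK, 1370), (JFK, 6770), (LHR, 6980), (NRT, 690), (SFO, 1100)}

Apply σ_{dist > 8186}; surviving tuples: {(LHR, 9170), (NRT, 8840), (ORD, 9220)}
Difference: {(ATL, 3030), (BOS, 6300), (CDG, 2220), (DEN, 3820), (JFK, 1370), (JFK, 6770), (LHR, 6980), (NRT, 690), (NRT, 8840), (ORD, 9220), (SFO, 1100)} with {(LHR, 9170), (NRT, 8840), (ORD, 9220)} → {(ATL, 3030), (BOS, 6300), (CDG, 2220), (DEN, 3820), (JFK, 1370), (JFK, 6770), (LHR, 6980), (NRT, 690), (SFO, 1100)}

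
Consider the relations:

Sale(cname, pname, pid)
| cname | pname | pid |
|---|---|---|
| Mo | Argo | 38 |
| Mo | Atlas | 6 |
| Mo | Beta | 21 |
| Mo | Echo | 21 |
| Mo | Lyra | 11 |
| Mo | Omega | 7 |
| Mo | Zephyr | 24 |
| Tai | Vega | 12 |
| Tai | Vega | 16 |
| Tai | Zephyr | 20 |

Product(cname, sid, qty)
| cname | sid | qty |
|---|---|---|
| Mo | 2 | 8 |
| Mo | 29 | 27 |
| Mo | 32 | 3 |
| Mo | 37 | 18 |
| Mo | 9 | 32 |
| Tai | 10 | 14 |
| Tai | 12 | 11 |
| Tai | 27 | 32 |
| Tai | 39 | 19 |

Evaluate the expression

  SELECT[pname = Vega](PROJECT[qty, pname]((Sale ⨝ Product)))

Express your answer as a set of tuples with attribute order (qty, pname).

Sale ⋈ Product (natural join on cname): {(Mo, Argo, 38, 2, 8), (Mo, Argo, 38, 29, 27), (Mo, Argo, 38, 32, 3), (Mo, Argo, 38, 37, 18), (Mo, Argo, 38, 9, 32), (Mo, Atlas, 6, 2, 8), (Mo, Atlas, 6, 29, 27), (Mo, Atlas, 6, 32, 3), (Mo, Atlas, 6, 37, 18), (Mo, Atlas, 6, 9, 32), (Mo, Beta, 21, 2, 8), (Mo, Beta, 21, 29, 27), (Mo, Beta, 21, 32, 3), (Mo, Beta, 21, 37, 18), (Mo, Beta, 21, 9, 32), (Mo, Echo, 21, 2, 8), (Mo, Echo, 21, 29, 27), (Mo, Echo, 21, 32, 3), (Mo, Echo, 21, 37, 18), (Mo, Echo, 21, 9, 32), (Mo, Lyra, 11, 2, 8), (Mo, Lyra, 11, 29, 27), (Mo, Lyra, 11, 32, 3), (Mo, Lyra, 11, 37, 18), (Mo, Lyra, 11, 9, 32), (Mo, Omega, 7, 2, 8), (Mo, Omega, 7, 29, 27), (Mo, Omega, 7, 32, 3), (Mo, Omega, 7, 37, 18), (Mo, Omega, 7, 9, 32), (Mo, Zephyr, 24, 2, 8), (Mo, Zephyr, 24, 29, 27), (Mo, Zephyr, 24, 32, 3), (Mo, Zephyr, 24, 37, 18), (Mo, Zephyr, 24, 9, 32), (Tai, Vega, 12, 10, 14), (Tai, Vega, 12, 12, 11), (Tai, Vega, 12, 27, 32), (Tai, Vega, 12, 39, 19), (Tai, Vega, 16, 10, 14), (Tai, Vega, 16, 12, 11), (Tai, Vega, 16, 27, 32), (Tai, Vega, 16, 39, 19), (Tai, Zephyr, 20, 10, 14), (Tai, Zephyr, 20, 12, 11), (Tai, Zephyr, 20, 27, 32), (Tai, Zephyr, 20, 39, 19)}
π[qty, pname]: project onto (qty, pname) (5 duplicate(s) eliminated) → {(11, Vega), (11, Zephyr), (14, Vega), (14, Zephyr), (18, Argo), (18, Atlas), (18, Beta), (18, Echo), (18, Lyra), (18, Omega), (18, Zephyr), (19, Vega), (19, Zephyr), (27, Argo), (27, Atlas), (27, Beta), (27, Echo), (27, Lyra), (27, Omega), (27, Zephyr), (3, Argo), (3, Atlas), (3, Beta), (3, Echo), (3, Lyra), (3, Omega), (3, Zephyr), (32, Argo), (32, Atlas), (32, Beta), (32, Echo), (32, Lyra), (32, Omega), (32, Vega), (32, Zephyr), (8, Argo), (8, Atlas), (8, Beta), (8, Echo), (8, Lyra), (8, Omega), (8, Zephyr)}
σ[pname = Vega]: keep tuples satisfying pname = Vega → {(11, Vega), (14, Vega), (19, Vega), (32, Vega)}

{(11, Vega), (14, Vega), (19, Vega), (32, Vega)}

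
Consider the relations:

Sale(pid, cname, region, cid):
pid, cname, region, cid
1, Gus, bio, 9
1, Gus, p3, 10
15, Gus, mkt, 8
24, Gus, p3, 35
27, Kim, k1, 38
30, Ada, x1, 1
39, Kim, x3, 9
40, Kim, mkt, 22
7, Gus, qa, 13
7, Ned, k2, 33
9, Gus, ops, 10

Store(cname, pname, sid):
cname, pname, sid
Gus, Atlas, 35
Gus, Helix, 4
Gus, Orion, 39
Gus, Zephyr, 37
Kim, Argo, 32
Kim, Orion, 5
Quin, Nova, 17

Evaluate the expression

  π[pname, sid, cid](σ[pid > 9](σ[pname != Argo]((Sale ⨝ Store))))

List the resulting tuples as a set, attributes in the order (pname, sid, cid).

Sale ⋈ Store (natural join on cname): {(1, Gus, bio, 9, Atlas, 35), (1, Gus, bio, 9, Helix, 4), (1, Gus, bio, 9, Orion, 39), (1, Gus, bio, 9, Zephyr, 37), (1, Gus, p3, 10, Atlas, 35), (1, Gus, p3, 10, Helix, 4), (1, Gus, p3, 10, Orion, 39), (1, Gus, p3, 10, Zephyr, 37), (15, Gus, mkt, 8, Atlas, 35), (15, Gus, mkt, 8, Helix, 4), (15, Gus, mkt, 8, Orion, 39), (15, Gus, mkt, 8, Zephyr, 37), (24, Gus, p3, 35, Atlas, 35), (24, Gus, p3, 35, Helix, 4), (24, Gus, p3, 35, Orion, 39), (24, Gus, p3, 35, Zephyr, 37), (27, Kim, k1, 38, Argo, 32), (27, Kim, k1, 38, Orion, 5), (39, Kim, x3, 9, Argo, 32), (39, Kim, x3, 9, Orion, 5), (40, Kim, mkt, 22, Argo, 32), (40, Kim, mkt, 22, Orion, 5), (7, Gus, qa, 13, Atlas, 35), (7, Gus, qa, 13, Helix, 4), (7, Gus, qa, 13, Orion, 39), (7, Gus, qa, 13, Zephyr, 37), (9, Gus, ops, 10, Atlas, 35), (9, Gus, ops, 10, Helix, 4), (9, Gus, ops, 10, Orion, 39), (9, Gus, ops, 10, Zephyr, 37)}
σ[pname != Argo]: keep tuples satisfying pname != Argo → {(1, Gus, bio, 9, Atlas, 35), (1, Gus, bio, 9, Helix, 4), (1, Gus, bio, 9, Orion, 39), (1, Gus, bio, 9, Zephyr, 37), (1, Gus, p3, 10, Atlas, 35), (1, Gus, p3, 10, Helix, 4), (1, Gus, p3, 10, Orion, 39), (1, Gus, p3, 10, Zephyr, 37), (15, Gus, mkt, 8, Atlas, 35), (15, Gus, mkt, 8, Helix, 4), (15, Gus, mkt, 8, Orion, 39), (15, Gus, mkt, 8, Zephyr, 37), (24, Gus, p3, 35, Atlas, 35), (24, Gus, p3, 35, Helix, 4), (24, Gus, p3, 35, Orion, 39), (24, Gus, p3, 35, Zephyr, 37), (27, Kim, k1, 38, Orion, 5), (39, Kim, x3, 9, Orion, 5), (40, Kim, mkt, 22, Orion, 5), (7, Gus, qa, 13, Atlas, 35), (7, Gus, qa, 13, Helix, 4), (7, Gus, qa, 13, Orion, 39), (7, Gus, qa, 13, Zephyr, 37), (9, Gus, ops, 10, Atlas, 35), (9, Gus, ops, 10, Helix, 4), (9, Gus, ops, 10, Orion, 39), (9, Gus, ops, 10, Zephyr, 37)}
σ[pid > 9]: keep tuples satisfying pid > 9 → {(15, Gus, mkt, 8, Atlas, 35), (15, Gus, mkt, 8, Helix, 4), (15, Gus, mkt, 8, Orion, 39), (15, Gus, mkt, 8, Zephyr, 37), (24, Gus, p3, 35, Atlas, 35), (24, Gus, p3, 35, Helix, 4), (24, Gus, p3, 35, Orion, 39), (24, Gus, p3, 35, Zephyr, 37), (27, Kim, k1, 38, Orion, 5), (39, Kim, x3, 9, Orion, 5), (40, Kim, mkt, 22, Orion, 5)}
π[pname, sid, cid]: project onto (pname, sid, cid) → {(Atlas, 35, 35), (Atlas, 35, 8), (Helix, 4, 35), (Helix, 4, 8), (Orion, 39, 35), (Orion, 39, 8), (Orion, 5, 22), (Orion, 5, 38), (Orion, 5, 9), (Zephyr, 37, 35), (Zephyr, 37, 8)}

{(Atlas, 35, 35), (Atlas, 35, 8), (Helix, 4, 35), (Helix, 4, 8), (Orion, 39, 35), (Orion, 39, 8), (Orion, 5, 22), (Orion, 5, 38), (Orion, 5, 9), (Zephyr, 37, 35), (Zephyr, 37, 8)}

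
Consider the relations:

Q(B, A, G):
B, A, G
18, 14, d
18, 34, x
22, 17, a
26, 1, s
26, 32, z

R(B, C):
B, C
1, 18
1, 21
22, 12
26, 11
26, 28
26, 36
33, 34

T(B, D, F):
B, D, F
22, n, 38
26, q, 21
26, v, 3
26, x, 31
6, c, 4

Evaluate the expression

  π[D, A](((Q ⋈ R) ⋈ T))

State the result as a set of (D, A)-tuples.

Q ⋈ R (natural join on B): {(22, 17, a, 12), (26, 1, s, 11), (26, 1, s, 28), (26, 1, s, 36), (26, 32, z, 11), (26, 32, z, 28), (26, 32, z, 36)}
(Q ⋈ R) ⋈ T (natural join on B): {(22, 17, a, 12, n, 38), (26, 1, s, 11, q, 21), (26, 1, s, 11, v, 3), (26, 1, s, 11, x, 31), (26, 1, s, 28, q, 21), (26, 1, s, 28, v, 3), (26, 1, s, 28, x, 31), (26, 1, s, 36, q, 21), (26, 1, s, 36, v, 3), (26, 1, s, 36, x, 31), (26, 32, z, 11, q, 21), (26, 32, z, 11, v, 3), (26, 32, z, 11, x, 31), (26, 32, z, 28, q, 21), (26, 32, z, 28, v, 3), (26, 32, z, 28, x, 31), (26, 32, z, 36, q, 21), (26, 32, z, 36, v, 3), (26, 32, z, 36, x, 31)}
Projecting to D, A (12 duplicate(s) eliminated): {(n, 17), (q, 1), (q, 32), (v, 1), (v, 32), (x, 1), (x, 32)}

{(n, 17), (q, 1), (q, 32), (v, 1), (v, 32), (x, 1), (x, 32)}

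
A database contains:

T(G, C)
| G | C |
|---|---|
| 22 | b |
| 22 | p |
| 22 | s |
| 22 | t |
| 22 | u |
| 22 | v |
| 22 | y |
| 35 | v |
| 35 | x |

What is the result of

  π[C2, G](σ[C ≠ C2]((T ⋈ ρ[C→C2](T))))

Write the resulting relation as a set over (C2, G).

{(b, 22), (p, 22), (s, 22), (t, 22), (u, 22), (v, 22), (v, 35), (x, 35), (y, 22)}

ρ[C→C2]: schema becomes (G, C2); tuples unchanged.
Natural join on G: {(22, b, b), (22, b, p), (22, b, s), (22, b, t), (22, b, u), (22, b, v), (22, b, y), (22, p, b), (22, p, p), (22, p, s), (22, p, t), (22, p, u), (22, p, v), (22, p, y), (22, s, b), (22, s, p), (22, s, s), (22, s, t), (22, s, u), (22, s, v), (22, s, y), (22, t, b), (22, t, p), (22, t, s), (22, t, t), (22, t, u), (22, t, v), (22, t, y), (22, u, b), (22, u, p), (22, u, s), (22, u, t), (22, u, u), (22, u, v), (22, u, y), (22, v, b), (22, v, p), (22, v, s), (22, v, t), (22, v, u), (22, v, v), (22, v, y), (22, y, b), (22, y, p), (22, y, s), (22, y, t), (22, y, u), (22, y, v), (22, y, y), (35, v, v), (35, v, x), (35, x, v), (35, x, x)}
σ[C ≠ C2]: keep tuples satisfying C ≠ C2 → {(22, b, p), (22, b, s), (22, b, t), (22, b, u), (22, b, v), (22, b, y), (22, p, b), (22, p, s), (22, p, t), (22, p, u), (22, p, v), (22, p, y), (22, s, b), (22, s, p), (22, s, t), (22, s, u), (22, s, v), (22, s, y), (22, t, b), (22, t, p), (22, t, s), (22, t, u), (22, t, v), (22, t, y), (22, u, b), (22, u, p), (22, u, s), (22, u, t), (22, u, v), (22, u, y), (22, v, b), (22, v, p), (22, v, s), (22, v, t), (22, v, u), (22, v, y), (22, y, b), (22, y, p), (22, y, s), (22, y, t), (22, y, u), (22, y, v), (35, v, x), (35, x, v)}
π[C2, G]: project onto (C2, G) (35 duplicate(s) eliminated) → {(b, 22), (p, 22), (s, 22), (t, 22), (u, 22), (v, 22), (v, 35), (x, 35), (y, 22)}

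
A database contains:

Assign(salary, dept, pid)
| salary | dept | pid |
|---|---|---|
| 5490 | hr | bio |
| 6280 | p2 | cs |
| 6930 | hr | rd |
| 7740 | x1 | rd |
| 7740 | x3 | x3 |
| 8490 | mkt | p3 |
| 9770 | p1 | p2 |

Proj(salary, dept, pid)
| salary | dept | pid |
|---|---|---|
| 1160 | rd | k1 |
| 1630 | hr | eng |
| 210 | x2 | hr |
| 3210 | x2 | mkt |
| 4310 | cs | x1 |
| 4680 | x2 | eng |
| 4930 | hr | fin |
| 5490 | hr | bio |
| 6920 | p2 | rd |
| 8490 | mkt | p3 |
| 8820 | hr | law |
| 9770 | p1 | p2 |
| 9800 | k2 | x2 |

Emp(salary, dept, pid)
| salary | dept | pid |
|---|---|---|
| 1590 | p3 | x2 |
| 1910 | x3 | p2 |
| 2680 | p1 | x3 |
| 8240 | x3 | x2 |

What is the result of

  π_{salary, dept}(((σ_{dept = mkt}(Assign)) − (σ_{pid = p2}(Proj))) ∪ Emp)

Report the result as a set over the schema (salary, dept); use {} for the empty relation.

Apply σ_{dept = mkt}; surviving tuples: {(8490, mkt, p3)}
Apply σ_{pid = p2}; surviving tuples: {(9770, p1, p2)}
Taking the difference: {(8490, mkt, p3)}
Taking the union: {(1590, p3, x2), (1910, x3, p2), (2680, p1, x3), (8240, x3, x2), (8490, mkt, p3)}
Keep only column(s) salary, dept: {(1590, p3), (1910, x3), (2680, p1), (8240, x3), (8490, mkt)}

{(1590, p3), (1910, x3), (2680, p1), (8240, x3), (8490, mkt)}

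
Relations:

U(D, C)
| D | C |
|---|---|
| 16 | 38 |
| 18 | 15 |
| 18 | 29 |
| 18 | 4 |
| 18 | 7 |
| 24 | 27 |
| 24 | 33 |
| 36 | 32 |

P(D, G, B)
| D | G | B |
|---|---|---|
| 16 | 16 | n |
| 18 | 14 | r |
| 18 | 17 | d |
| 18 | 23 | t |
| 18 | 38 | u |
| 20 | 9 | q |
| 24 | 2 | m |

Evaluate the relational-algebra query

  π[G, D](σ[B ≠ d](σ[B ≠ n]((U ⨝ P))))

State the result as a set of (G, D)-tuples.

{(14, 18), (2, 24), (23, 18), (38, 18)}

Natural join on D: {(16, 38, 16, n), (18, 15, 14, r), (18, 15, 17, d), (18, 15, 23, t), (18, 15, 38, u), (18, 29, 14, r), (18, 29, 17, d), (18, 29, 23, t), (18, 29, 38, u), (18, 4, 14, r), (18, 4, 17, d), (18, 4, 23, t), (18, 4, 38, u), (18, 7, 14, r), (18, 7, 17, d), (18, 7, 23, t), (18, 7, 38, u), (24, 27, 2, m), (24, 33, 2, m)}
Apply σ_{B ≠ n}; surviving tuples: {(18, 15, 14, r), (18, 15, 17, d), (18, 15, 23, t), (18, 15, 38, u), (18, 29, 14, r), (18, 29, 17, d), (18, 29, 23, t), (18, 29, 38, u), (18, 4, 14, r), (18, 4, 17, d), (18, 4, 23, t), (18, 4, 38, u), (18, 7, 14, r), (18, 7, 17, d), (18, 7, 23, t), (18, 7, 38, u), (24, 27, 2, m), (24, 33, 2, m)}
Apply σ_{B ≠ d}; surviving tuples: {(18, 15, 14, r), (18, 15, 23, t), (18, 15, 38, u), (18, 29, 14, r), (18, 29, 23, t), (18, 29, 38, u), (18, 4, 14, r), (18, 4, 23, t), (18, 4, 38, u), (18, 7, 14, r), (18, 7, 23, t), (18, 7, 38, u), (24, 27, 2, m), (24, 33, 2, m)}
π_{G, D} gives {(14, 18), (2, 24), (23, 18), (38, 18)} (10 duplicate(s) eliminated).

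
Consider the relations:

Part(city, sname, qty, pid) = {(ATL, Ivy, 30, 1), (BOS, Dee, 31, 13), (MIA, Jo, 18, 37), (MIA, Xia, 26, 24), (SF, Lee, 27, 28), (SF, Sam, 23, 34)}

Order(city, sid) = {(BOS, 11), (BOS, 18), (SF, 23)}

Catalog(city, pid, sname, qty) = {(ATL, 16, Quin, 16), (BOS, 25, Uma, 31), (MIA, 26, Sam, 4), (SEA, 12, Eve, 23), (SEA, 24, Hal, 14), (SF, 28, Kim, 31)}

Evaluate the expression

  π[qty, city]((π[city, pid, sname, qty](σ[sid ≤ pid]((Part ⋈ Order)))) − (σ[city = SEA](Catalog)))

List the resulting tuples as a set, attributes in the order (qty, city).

Natural join on city: {(BOS, Dee, 31, 13, 11), (BOS, Dee, 31, 13, 18), (SF, Lee, 27, 28, 23), (SF, Sam, 23, 34, 23)}
Selection sid ≤ pid: {(BOS, Dee, 31, 13, 11), (SF, Lee, 27, 28, 23), (SF, Sam, 23, 34, 23)}
π_{city, pid, sname, qty} gives {(BOS, 13, Dee, 31), (SF, 28, Lee, 27), (SF, 34, Sam, 23)}.
Selection city = SEA: {(SEA, 12, Eve, 23), (SEA, 24, Hal, 14)}
Set difference of the two operands is {(BOS, 13, Dee, 31), (SF, 28, Lee, 27), (SF, 34, Sam, 23)}.
π_{qty, city} gives {(23, SF), (27, SF), (31, BOS)}.

{(23, SF), (27, SF), (31, BOS)}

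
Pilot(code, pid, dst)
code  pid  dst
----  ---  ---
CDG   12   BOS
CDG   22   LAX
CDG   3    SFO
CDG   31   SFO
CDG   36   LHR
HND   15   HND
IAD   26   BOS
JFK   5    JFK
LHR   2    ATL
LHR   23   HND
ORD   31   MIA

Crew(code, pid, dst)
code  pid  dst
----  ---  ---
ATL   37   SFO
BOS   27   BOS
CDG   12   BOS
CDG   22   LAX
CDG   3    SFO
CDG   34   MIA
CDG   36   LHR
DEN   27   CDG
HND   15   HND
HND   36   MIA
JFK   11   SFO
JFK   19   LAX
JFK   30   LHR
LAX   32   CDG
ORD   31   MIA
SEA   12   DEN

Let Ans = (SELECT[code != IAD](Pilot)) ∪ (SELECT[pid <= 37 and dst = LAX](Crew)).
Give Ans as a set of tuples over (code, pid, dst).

Selection code != IAD: {(CDG, 12, BOS), (CDG, 22, LAX), (CDG, 3, SFO), (CDG, 31, SFO), (CDG, 36, LHR), (HND, 15, HND), (JFK, 5, JFK), (LHR, 2, ATL), (LHR, 23, HND), (ORD, 31, MIA)}
Selection pid <= 37 and dst = LAX: {(CDG, 22, LAX), (JFK, 19, LAX)}
Set union of the two operands is {(CDG, 12, BOS), (CDG, 22, LAX), (CDG, 3, SFO), (CDG, 31, SFO), (CDG, 36, LHR), (HND, 15, HND), (JFK, 19, LAX), (JFK, 5, JFK), (LHR, 2, ATL), (LHR, 23, HND), (ORD, 31, MIA)}.

{(CDG, 12, BOS), (CDG, 22, LAX), (CDG, 3, SFO), (CDG, 31, SFO), (CDG, 36, LHR), (HND, 15, HND), (JFK, 19, LAX), (JFK, 5, JFK), (LHR, 2, ATL), (LHR, 23, HND), (ORD, 31, MIA)}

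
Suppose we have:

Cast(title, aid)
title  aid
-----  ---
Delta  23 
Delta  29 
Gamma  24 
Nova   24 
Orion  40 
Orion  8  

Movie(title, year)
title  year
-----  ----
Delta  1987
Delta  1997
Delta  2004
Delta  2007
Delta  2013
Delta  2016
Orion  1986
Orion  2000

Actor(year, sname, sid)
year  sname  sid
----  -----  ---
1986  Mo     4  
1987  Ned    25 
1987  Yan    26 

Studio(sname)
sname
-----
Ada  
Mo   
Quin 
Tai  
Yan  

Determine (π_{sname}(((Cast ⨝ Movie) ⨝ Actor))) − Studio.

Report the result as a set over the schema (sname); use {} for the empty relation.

{Ned}

Joining Cast and Movie on title yields {(Delta, 23, 1987), (Delta, 23, 1997), (Delta, 23, 2004), (Delta, 23, 2007), (Delta, 23, 2013), (Delta, 23, 2016), (Delta, 29, 1987), (Delta, 29, 1997), (Delta, 29, 2004), (Delta, 29, 2007), (Delta, 29, 2013), (Delta, 29, 2016), (Orion, 40, 1986), (Orion, 40, 2000), (Orion, 8, 1986), (Orion, 8, 2000)}.
Joining (Cast ⨝ Movie) and Actor on year yields {(Delta, 23, 1987, Ned, 25), (Delta, 23, 1987, Yan, 26), (Delta, 29, 1987, Ned, 25), (Delta, 29, 1987, Yan, 26), (Orion, 40, 1986, Mo, 4), (Orion, 8, 1986, Mo, 4)}.
Projecting to sname (3 duplicate(s) eliminated): {Mo, Ned, Yan}
Difference: {Mo, Ned, Yan} with {Ada, Mo, Quin, Tai, Yan} → {Ned}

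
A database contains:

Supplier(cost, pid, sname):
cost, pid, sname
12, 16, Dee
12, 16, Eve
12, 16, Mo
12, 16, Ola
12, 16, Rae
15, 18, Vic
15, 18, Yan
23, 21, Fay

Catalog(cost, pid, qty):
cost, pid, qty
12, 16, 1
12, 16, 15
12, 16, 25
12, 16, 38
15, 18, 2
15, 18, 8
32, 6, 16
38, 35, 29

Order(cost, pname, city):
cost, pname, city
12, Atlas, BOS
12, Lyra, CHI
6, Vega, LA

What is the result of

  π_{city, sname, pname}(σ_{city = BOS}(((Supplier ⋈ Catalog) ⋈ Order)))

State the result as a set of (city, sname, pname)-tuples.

Natural join on cost, pid: {(12, 16, Dee, 1), (12, 16, Dee, 15), (12, 16, Dee, 25), (12, 16, Dee, 38), (12, 16, Eve, 1), (12, 16, Eve, 15), (12, 16, Eve, 25), (12, 16, Eve, 38), (12, 16, Mo, 1), (12, 16, Mo, 15), (12, 16, Mo, 25), (12, 16, Mo, 38), (12, 16, Ola, 1), (12, 16, Ola, 15), (12, 16, Ola, 25), (12, 16, Ola, 38), (12, 16, Rae, 1), (12, 16, Rae, 15), (12, 16, Rae, 25), (12, 16, Rae, 38), (15, 18, Vic, 2), (15, 18, Vic, 8), (15, 18, Yan, 2), (15, 18, Yan, 8)}
Natural join on cost: {(12, 16, Dee, 1, Atlas, BOS), (12, 16, Dee, 1, Lyra, CHI), (12, 16, Dee, 15, Atlas, BOS), (12, 16, Dee, 15, Lyra, CHI), (12, 16, Dee, 25, Atlas, BOS), (12, 16, Dee, 25, Lyra, CHI), (12, 16, Dee, 38, Atlas, BOS), (12, 16, Dee, 38, Lyra, CHI), (12, 16, Eve, 1, Atlas, BOS), (12, 16, Eve, 1, Lyra, CHI), (12, 16, Eve, 15, Atlas, BOS), (12, 16, Eve, 15, Lyra, CHI), (12, 16, Eve, 25, Atlas, BOS), (12, 16, Eve, 25, Lyra, CHI), (12, 16, Eve, 38, Atlas, BOS), (12, 16, Eve, 38, Lyra, CHI), (12, 16, Mo, 1, Atlas, BOS), (12, 16, Mo, 1, Lyra, CHI), (12, 16, Mo, 15, Atlas, BOS), (12, 16, Mo, 15, Lyra, CHI), (12, 16, Mo, 25, Atlas, BOS), (12, 16, Mo, 25, Lyra, CHI), (12, 16, Mo, 38, Atlas, BOS), (12, 16, Mo, 38, Lyra, CHI), (12, 16, Ola, 1, Atlas, BOS), (12, 16, Ola, 1, Lyra, CHI), (12, 16, Ola, 15, Atlas, BOS), (12, 16, Ola, 15, Lyra, CHI), (12, 16, Ola, 25, Atlas, BOS), (12, 16, Ola, 25, Lyra, CHI), (12, 16, Ola, 38, Atlas, BOS), (12, 16, Ola, 38, Lyra, CHI), (12, 16, Rae, 1, Atlas, BOS), (12, 16, Rae, 1, Lyra, CHI), (12, 16, Rae, 15, Atlas, BOS), (12, 16, Rae, 15, Lyra, CHI), (12, 16, Rae, 25, Atlas, BOS), (12, 16, Rae, 25, Lyra, CHI), (12, 16, Rae, 38, Atlas, BOS), (12, 16, Rae, 38, Lyra, CHI)}
Apply σ_{city = BOS}; surviving tuples: {(12, 16, Dee, 1, Atlas, BOS), (12, 16, Dee, 15, Atlas, BOS), (12, 16, Dee, 25, Atlas, BOS), (12, 16, Dee, 38, Atlas, BOS), (12, 16, Eve, 1, Atlas, BOS), (12, 16, Eve, 15, Atlas, BOS), (12, 16, Eve, 25, Atlas, BOS), (12, 16, Eve, 38, Atlas, BOS), (12, 16, Mo, 1, Atlas, BOS), (12, 16, Mo, 15, Atlas, BOS), (12, 16, Mo, 25, Atlas, BOS), (12, 16, Mo, 38, Atlas, BOS), (12, 16, Ola, 1, Atlas, BOS), (12, 16, Ola, 15, Atlas, BOS), (12, 16, Ola, 25, Atlas, BOS), (12, 16, Ola, 38, Atlas, BOS), (12, 16, Rae, 1, Atlas, BOS), (12, 16, Rae, 15, Atlas, BOS), (12, 16, Rae, 25, Atlas, BOS), (12, 16, Rae, 38, Atlas, BOS)}
π_{city, sname, pname} gives {(BOS, Dee, Atlas), (BOS, Eve, Atlas), (BOS, Mo, Atlas), (BOS, Ola, Atlas), (BOS, Rae, Atlas)} (15 duplicate(s) eliminated).

{(BOS, Dee, Atlas), (BOS, Eve, Atlas), (BOS, Mo, Atlas), (BOS, Ola, Atlas), (BOS, Rae, Atlas)}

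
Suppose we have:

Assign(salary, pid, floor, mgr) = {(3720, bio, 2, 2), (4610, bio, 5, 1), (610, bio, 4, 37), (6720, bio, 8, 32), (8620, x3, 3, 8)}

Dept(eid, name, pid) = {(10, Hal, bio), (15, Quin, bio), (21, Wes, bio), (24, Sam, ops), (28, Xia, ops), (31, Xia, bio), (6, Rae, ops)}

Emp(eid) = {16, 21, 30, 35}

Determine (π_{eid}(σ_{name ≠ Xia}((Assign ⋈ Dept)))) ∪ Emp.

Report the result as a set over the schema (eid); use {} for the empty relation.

{10, 15, 16, 21, 30, 35}

Assign ⋈ Dept (natural join on pid): {(3720, bio, 2, 2, 10, Hal), (3720, bio, 2, 2, 15, Quin), (3720, bio, 2, 2, 21, Wes), (3720, bio, 2, 2, 31, Xia), (4610, bio, 5, 1, 10, Hal), (4610, bio, 5, 1, 15, Quin), (4610, bio, 5, 1, 21, Wes), (4610, bio, 5, 1, 31, Xia), (610, bio, 4, 37, 10, Hal), (610, bio, 4, 37, 15, Quin), (610, bio, 4, 37, 21, Wes), (610, bio, 4, 37, 31, Xia), (6720, bio, 8, 32, 10, Hal), (6720, bio, 8, 32, 15, Quin), (6720, bio, 8, 32, 21, Wes), (6720, bio, 8, 32, 31, Xia)}
Filtering on name ≠ Xia leaves {(3720, bio, 2, 2, 10, Hal), (3720, bio, 2, 2, 15, Quin), (3720, bio, 2, 2, 21, Wes), (4610, bio, 5, 1, 10, Hal), (4610, bio, 5, 1, 15, Quin), (4610, bio, 5, 1, 21, Wes), (610, bio, 4, 37, 10, Hal), (610, bio, 4, 37, 15, Quin), (610, bio, 4, 37, 21, Wes), (6720, bio, 8, 32, 10, Hal), (6720, bio, 8, 32, 15, Quin), (6720, bio, 8, 32, 21, Wes)}.
Keep only column(s) eid (9 duplicate(s) eliminated): {10, 15, 21}
Union: {10, 15, 21} with {16, 21, 30, 35} → {10, 15, 16, 21, 30, 35}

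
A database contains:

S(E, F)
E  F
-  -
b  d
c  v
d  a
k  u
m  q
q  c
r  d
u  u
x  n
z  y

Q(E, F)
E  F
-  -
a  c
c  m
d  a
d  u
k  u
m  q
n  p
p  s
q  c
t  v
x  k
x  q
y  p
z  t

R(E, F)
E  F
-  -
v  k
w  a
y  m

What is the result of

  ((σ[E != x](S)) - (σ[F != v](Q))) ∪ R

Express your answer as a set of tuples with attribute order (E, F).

{(b, d), (c, v), (r, d), (u, u), (v, k), (w, a), (y, m), (z, y)}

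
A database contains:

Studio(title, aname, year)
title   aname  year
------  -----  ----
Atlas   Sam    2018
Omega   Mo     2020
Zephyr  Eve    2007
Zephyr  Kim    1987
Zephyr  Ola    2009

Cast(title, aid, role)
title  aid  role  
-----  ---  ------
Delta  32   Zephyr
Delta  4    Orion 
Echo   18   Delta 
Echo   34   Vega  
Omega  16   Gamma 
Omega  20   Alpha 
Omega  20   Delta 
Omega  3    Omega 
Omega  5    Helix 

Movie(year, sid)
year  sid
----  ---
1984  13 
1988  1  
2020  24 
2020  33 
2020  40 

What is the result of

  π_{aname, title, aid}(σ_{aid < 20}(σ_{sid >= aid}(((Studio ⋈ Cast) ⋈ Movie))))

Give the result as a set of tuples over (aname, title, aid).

{(Mo, Omega, 16), (Mo, Omega, 3), (Mo, Omega, 5)}

Studio ⋈ Cast (natural join on title): {(Omega, Mo, 2020, 16, Gamma), (Omega, Mo, 2020, 20, Alpha), (Omega, Mo, 2020, 20, Delta), (Omega, Mo, 2020, 3, Omega), (Omega, Mo, 2020, 5, Helix)}
(Studio ⋈ Cast) ⋈ Movie (natural join on year): {(Omega, Mo, 2020, 16, Gamma, 24), (Omega, Mo, 2020, 16, Gamma, 33), (Omega, Mo, 2020, 16, Gamma, 40), (Omega, Mo, 2020, 20, Alpha, 24), (Omega, Mo, 2020, 20, Alpha, 33), (Omega, Mo, 2020, 20, Alpha, 40), (Omega, Mo, 2020, 20, Delta, 24), (Omega, Mo, 2020, 20, Delta, 33), (Omega, Mo, 2020, 20, Delta, 40), (Omega, Mo, 2020, 3, Omega, 24), (Omega, Mo, 2020, 3, Omega, 33), (Omega, Mo, 2020, 3, Omega, 40), (Omega, Mo, 2020, 5, Helix, 24), (Omega, Mo, 2020, 5, Helix, 33), (Omega, Mo, 2020, 5, Helix, 40)}
Filtering on sid >= aid leaves {(Omega, Mo, 2020, 16, Gamma, 24), (Omega, Mo, 2020, 16, Gamma, 33), (Omega, Mo, 2020, 16, Gamma, 40), (Omega, Mo, 2020, 20, Alpha, 24), (Omega, Mo, 2020, 20, Alpha, 33), (Omega, Mo, 2020, 20, Alpha, 40), (Omega, Mo, 2020, 20, Delta, 24), (Omega, Mo, 2020, 20, Delta, 33), (Omega, Mo, 2020, 20, Delta, 40), (Omega, Mo, 2020, 3, Omega, 24), (Omega, Mo, 2020, 3, Omega, 33), (Omega, Mo, 2020, 3, Omega, 40), (Omega, Mo, 2020, 5, Helix, 24), (Omega, Mo, 2020, 5, Helix, 33), (Omega, Mo, 2020, 5, Helix, 40)}.
Filtering on aid < 20 leaves {(Omega, Mo, 2020, 16, Gamma, 24), (Omega, Mo, 2020, 16, Gamma, 33), (Omega, Mo, 2020, 16, Gamma, 40), (Omega, Mo, 2020, 3, Omega, 24), (Omega, Mo, 2020, 3, Omega, 33), (Omega, Mo, 2020, 3, Omega, 40), (Omega, Mo, 2020, 5, Helix, 24), (Omega, Mo, 2020, 5, Helix, 33), (Omega, Mo, 2020, 5, Helix, 40)}.
Keep only column(s) aname, title, aid (6 duplicate(s) eliminated): {(Mo, Omega, 16), (Mo, Omega, 3), (Mo, Omega, 5)}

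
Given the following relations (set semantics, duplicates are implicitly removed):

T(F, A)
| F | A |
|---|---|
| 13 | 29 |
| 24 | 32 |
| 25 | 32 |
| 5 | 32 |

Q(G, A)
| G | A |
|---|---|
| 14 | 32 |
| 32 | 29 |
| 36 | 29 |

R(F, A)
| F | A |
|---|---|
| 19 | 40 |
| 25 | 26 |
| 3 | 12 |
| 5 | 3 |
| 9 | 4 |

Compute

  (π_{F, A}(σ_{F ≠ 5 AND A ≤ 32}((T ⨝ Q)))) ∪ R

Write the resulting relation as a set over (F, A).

{(13, 29), (19, 40), (24, 32), (25, 26), (25, 32), (3, 12), (5, 3), (9, 4)}

Natural join on A: {(13, 29, 32), (13, 29, 36), (24, 32, 14), (25, 32, 14), (5, 32, 14)}
Filtering on F ≠ 5 AND A ≤ 32 leaves {(13, 29, 32), (13, 29, 36), (24, 32, 14), (25, 32, 14)}.
Keep only column(s) F, A (1 duplicate(s) eliminated): {(13, 29), (24, 32), (25, 32)}
Taking the union: {(13, 29), (19, 40), (24, 32), (25, 26), (25, 32), (3, 12), (5, 3), (9, 4)}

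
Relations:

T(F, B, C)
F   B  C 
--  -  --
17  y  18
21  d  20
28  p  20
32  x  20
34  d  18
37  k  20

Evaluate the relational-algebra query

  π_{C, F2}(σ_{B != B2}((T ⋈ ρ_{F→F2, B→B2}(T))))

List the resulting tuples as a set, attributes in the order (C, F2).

{(18, 17), (18, 34), (20, 21), (20, 28), (20, 32), (20, 37)}

ρ[F→F2, B→B2]: schema becomes (F2, B2, C); tuples unchanged.
Joining T and ρ_{F→F2, B→B2}(T) on C yields {(17, y, 18, 17, y), (17, y, 18, 34, d), (21, d, 20, 21, d), (21, d, 20, 28, p), (21, d, 20, 32, x), (21, d, 20, 37, k), (28, p, 20, 21, d), (28, p, 20, 28, p), (28, p, 20, 32, x), (28, p, 20, 37, k), (32, x, 20, 21, d), (32, x, 20, 28, p), (32, x, 20, 32, x), (32, x, 20, 37, k), (34, d, 18, 17, y), (34, d, 18, 34, d), (37, k, 20, 21, d), (37, k, 20, 28, p), (37, k, 20, 32, x), (37, k, 20, 37, k)}.
σ[B != B2]: keep tuples satisfying B != B2 → {(17, y, 18, 34, d), (21, d, 20, 28, p), (21, d, 20, 32, x), (21, d, 20, 37, k), (28, p, 20, 21, d), (28, p, 20, 32, x), (28, p, 20, 37, k), (32, x, 20, 21, d), (32, x, 20, 28, p), (32, x, 20, 37, k), (34, d, 18, 17, y), (37, k, 20, 21, d), (37, k, 20, 28, p), (37, k, 20, 32, x)}
Keep only column(s) C, F2 (8 duplicate(s) eliminated): {(18, 17), (18, 34), (20, 21), (20, 28), (20, 32), (20, 37)}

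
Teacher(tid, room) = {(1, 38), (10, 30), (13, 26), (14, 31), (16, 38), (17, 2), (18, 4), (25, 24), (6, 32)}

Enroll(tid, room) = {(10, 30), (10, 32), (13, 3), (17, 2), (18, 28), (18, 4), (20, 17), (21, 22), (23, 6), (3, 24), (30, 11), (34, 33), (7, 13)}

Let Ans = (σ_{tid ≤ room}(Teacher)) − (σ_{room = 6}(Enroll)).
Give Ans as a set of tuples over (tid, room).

{(1, 38), (10, 30), (13, 26), (14, 31), (16, 38), (6, 32)}

Filtering on tid ≤ room leaves {(1, 38), (10, 30), (13, 26), (14, 31), (16, 38), (6, 32)}.
Filtering on room = 6 leaves {(23, 6)}.
Set difference of the two operands is {(1, 38), (10, 30), (13, 26), (14, 31), (16, 38), (6, 32)}.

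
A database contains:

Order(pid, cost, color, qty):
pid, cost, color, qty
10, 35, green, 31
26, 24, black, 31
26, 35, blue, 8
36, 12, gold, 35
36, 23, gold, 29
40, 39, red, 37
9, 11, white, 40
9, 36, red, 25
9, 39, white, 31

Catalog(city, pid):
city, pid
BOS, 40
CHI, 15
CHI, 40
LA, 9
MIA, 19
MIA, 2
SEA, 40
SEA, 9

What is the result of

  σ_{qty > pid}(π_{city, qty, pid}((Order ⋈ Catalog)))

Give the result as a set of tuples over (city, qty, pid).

Natural join on pid: {(40, 39, red, 37, BOS), (40, 39, red, 37, CHI), (40, 39, red, 37, SEA), (9, 11, white, 40, LA), (9, 11, white, 40, SEA), (9, 36, red, 25, LA), (9, 36, red, 25, SEA), (9, 39, white, 31, LA), (9, 39, white, 31, SEA)}
π[city, qty, pid]: project onto (city, qty, pid) → {(BOS, 37, 40), (CHI, 37, 40), (LA, 25, 9), (LA, 31, 9), (LA, 40, 9), (SEA, 25, 9), (SEA, 31, 9), (SEA, 37, 40), (SEA, 40, 9)}
Apply σ_{qty > pid}; surviving tuples: {(LA, 25, 9), (LA, 31, 9), (LA, 40, 9), (SEA, 25, 9), (SEA, 31, 9), (SEA, 40, 9)}

{(LA, 25, 9), (LA, 31, 9), (LA, 40, 9), (SEA, 25, 9), (SEA, 31, 9), (SEA, 40, 9)}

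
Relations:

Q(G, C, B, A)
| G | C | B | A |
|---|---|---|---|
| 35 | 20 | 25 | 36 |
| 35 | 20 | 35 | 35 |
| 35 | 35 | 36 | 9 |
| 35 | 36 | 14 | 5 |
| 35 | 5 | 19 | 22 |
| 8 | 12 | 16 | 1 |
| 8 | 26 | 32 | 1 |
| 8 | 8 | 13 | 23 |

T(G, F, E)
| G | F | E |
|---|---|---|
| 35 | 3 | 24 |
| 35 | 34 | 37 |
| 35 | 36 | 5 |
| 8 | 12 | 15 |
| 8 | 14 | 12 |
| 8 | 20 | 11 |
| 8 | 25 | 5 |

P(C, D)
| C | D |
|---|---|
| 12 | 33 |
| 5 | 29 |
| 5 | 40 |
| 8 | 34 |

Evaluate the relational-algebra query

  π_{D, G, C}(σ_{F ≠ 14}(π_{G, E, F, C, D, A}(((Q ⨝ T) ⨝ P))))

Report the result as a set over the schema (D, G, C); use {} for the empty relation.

{(29, 35, 5), (33, 8, 12), (34, 8, 8), (40, 35, 5)}

Natural join on G: {(35, 20, 25, 36, 3, 24), (35, 20, 25, 36, 34, 37), (35, 20, 25, 36, 36, 5), (35, 20, 35, 35, 3, 24), (35, 20, 35, 35, 34, 37), (35, 20, 35, 35, 36, 5), (35, 35, 36, 9, 3, 24), (35, 35, 36, 9, 34, 37), (35, 35, 36, 9, 36, 5), (35, 36, 14, 5, 3, 24), (35, 36, 14, 5, 34, 37), (35, 36, 14, 5, 36, 5), (35, 5, 19, 22, 3, 24), (35, 5, 19, 22, 34, 37), (35, 5, 19, 22, 36, 5), (8, 12, 16, 1, 12, 15), (8, 12, 16, 1, 14, 12), (8, 12, 16, 1, 20, 11), (8, 12, 16, 1, 25, 5), (8, 26, 32, 1, 12, 15), (8, 26, 32, 1, 14, 12), (8, 26, 32, 1, 20, 11), (8, 26, 32, 1, 25, 5), (8, 8, 13, 23, 12, 15), (8, 8, 13, 23, 14, 12), (8, 8, 13, 23, 20, 11), (8, 8, 13, 23, 25, 5)}
Natural join on C: {(35, 5, 19, 22, 3, 24, 29), (35, 5, 19, 22, 3, 24, 40), (35, 5, 19, 22, 34, 37, 29), (35, 5, 19, 22, 34, 37, 40), (35, 5, 19, 22, 36, 5, 29), (35, 5, 19, 22, 36, 5, 40), (8, 12, 16, 1, 12, 15, 33), (8, 12, 16, 1, 14, 12, 33), (8, 12, 16, 1, 20, 11, 33), (8, 12, 16, 1, 25, 5, 33), (8, 8, 13, 23, 12, 15, 34), (8, 8, 13, 23, 14, 12, 34), (8, 8, 13, 23, 20, 11, 34), (8, 8, 13, 23, 25, 5, 34)}
Keep only column(s) G, E, F, C, D, A: {(35, 24, 3, 5, 29, 22), (35, 24, 3, 5, 40, 22), (35, 37, 34, 5, 29, 22), (35, 37, 34, 5, 40, 22), (35, 5, 36, 5, 29, 22), (35, 5, 36, 5, 40, 22), (8, 11, 20, 12, 33, 1), (8, 11, 20, 8, 34, 23), (8, 12, 14, 12, 33, 1), (8, 12, 14, 8, 34, 23), (8, 15, 12, 12, 33, 1), (8, 15, 12, 8, 34, 23), (8, 5, 25, 12, 33, 1), (8, 5, 25, 8, 34, 23)}
Filtering on F ≠ 14 leaves {(35, 24, 3, 5, 29, 22), (35, 24, 3, 5, 40, 22), (35, 37, 34, 5, 29, 22), (35, 37, 34, 5, 40, 22), (35, 5, 36, 5, 29, 22), (35, 5, 36, 5, 40, 22), (8, 11, 20, 12, 33, 1), (8, 11, 20, 8, 34, 23), (8, 15, 12, 12, 33, 1), (8, 15, 12, 8, 34, 23), (8, 5, 25, 12, 33, 1), (8, 5, 25, 8, 34, 23)}.
Keep only column(s) D, G, C (8 duplicate(s) eliminated): {(29, 35, 5), (33, 8, 12), (34, 8, 8), (40, 35, 5)}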